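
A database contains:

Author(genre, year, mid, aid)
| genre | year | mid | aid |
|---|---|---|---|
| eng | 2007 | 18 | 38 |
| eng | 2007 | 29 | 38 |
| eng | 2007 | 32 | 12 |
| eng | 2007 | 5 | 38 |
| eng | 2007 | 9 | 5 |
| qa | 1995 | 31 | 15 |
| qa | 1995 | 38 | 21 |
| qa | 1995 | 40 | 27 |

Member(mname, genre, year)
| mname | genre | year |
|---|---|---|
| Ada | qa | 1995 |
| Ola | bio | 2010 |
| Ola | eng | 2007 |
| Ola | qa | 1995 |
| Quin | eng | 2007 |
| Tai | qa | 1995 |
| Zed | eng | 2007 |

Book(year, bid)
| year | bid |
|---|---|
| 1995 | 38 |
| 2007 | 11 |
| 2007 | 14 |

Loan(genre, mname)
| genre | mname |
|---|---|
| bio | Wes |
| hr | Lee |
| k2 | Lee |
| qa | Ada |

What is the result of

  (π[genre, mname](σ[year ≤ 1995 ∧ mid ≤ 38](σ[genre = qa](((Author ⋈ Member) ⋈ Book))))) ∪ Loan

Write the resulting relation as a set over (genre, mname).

{(bio, Wes), (hr, Lee), (k2, Lee), (qa, Ada), (qa, Ola), (qa, Tai)}

Author ⋈ Member (natural join on genre, year): {(eng, 2007, 18, 38, Ola), (eng, 2007, 18, 38, Quin), (eng, 2007, 18, 38, Zed), (eng, 2007, 29, 38, Ola), (eng, 2007, 29, 38, Quin), (eng, 2007, 29, 38, Zed), (eng, 2007, 32, 12, Ola), (eng, 2007, 32, 12, Quin), (eng, 2007, 32, 12, Zed), (eng, 2007, 5, 38, Ola), (eng, 2007, 5, 38, Quin), (eng, 2007, 5, 38, Zed), (eng, 2007, 9, 5, Ola), (eng, 2007, 9, 5, Quin), (eng, 2007, 9, 5, Zed), (qa, 1995, 31, 15, Ada), (qa, 1995, 31, 15, Ola), (qa, 1995, 31, 15, Tai), (qa, 1995, 38, 21, Ada), (qa, 1995, 38, 21, Ola), (qa, 1995, 38, 21, Tai), (qa, 1995, 40, 27, Ada), (qa, 1995, 40, 27, Ola), (qa, 1995, 40, 27, Tai)}
(Author ⋈ Member) ⋈ Book (natural join on year): {(eng, 2007, 18, 38, Ola, 11), (eng, 2007, 18, 38, Ola, 14), (eng, 2007, 18, 38, Quin, 11), (eng, 2007, 18, 38, Quin, 14), (eng, 2007, 18, 38, Zed, 11), (eng, 2007, 18, 38, Zed, 14), (eng, 2007, 29, 38, Ola, 11), (eng, 2007, 29, 38, Ola, 14), (eng, 2007, 29, 38, Quin, 11), (eng, 2007, 29, 38, Quin, 14), (eng, 2007, 29, 38, Zed, 11), (eng, 2007, 29, 38, Zed, 14), (eng, 2007, 32, 12, Ola, 11), (eng, 2007, 32, 12, Ola, 14), (eng, 2007, 32, 12, Quin, 11), (eng, 2007, 32, 12, Quin, 14), (eng, 2007, 32, 12, Zed, 11), (eng, 2007, 32, 12, Zed, 14), (eng, 2007, 5, 38, Ola, 11), (eng, 2007, 5, 38, Ola, 14), (eng, 2007, 5, 38, Quin, 11), (eng, 2007, 5, 38, Quin, 14), (eng, 2007, 5, 38, Zed, 11), (eng, 2007, 5, 38, Zed, 14), (eng, 2007, 9, 5, Ola, 11), (eng, 2007, 9, 5, Ola, 14), (eng, 2007, 9, 5, Quin, 11), (eng, 2007, 9, 5, Quin, 14), (eng, 2007, 9, 5, Zed, 11), (eng, 2007, 9, 5, Zed, 14), (qa, 1995, 31, 15, Ada, 38), (qa, 1995, 31, 15, Ola, 38), (qa, 1995, 31, 15, Tai, 38), (qa, 1995, 38, 21, Ada, 38), (qa, 1995, 38, 21, Ola, 38), (qa, 1995, 38, 21, Tai, 38), (qa, 1995, 40, 27, Ada, 38), (qa, 1995, 40, 27, Ola, 38), (qa, 1995, 40, 27, Tai, 38)}
Apply σ_{genre = qa}; surviving tuples: {(qa, 1995, 31, 15, Ada, 38), (qa, 1995, 31, 15, Ola, 38), (qa, 1995, 31, 15, Tai, 38), (qa, 1995, 38, 21, Ada, 38), (qa, 1995, 38, 21, Ola, 38), (qa, 1995, 38, 21, Tai, 38), (qa, 1995, 40, 27, Ada, 38), (qa, 1995, 40, 27, Ola, 38), (qa, 1995, 40, 27, Tai, 38)}
Apply σ_{year ≤ 1995 ∧ mid ≤ 38}; surviving tuples: {(qa, 1995, 31, 15, Ada, 38), (qa, 1995, 31, 15, Ola, 38), (qa, 1995, 31, 15, Tai, 38), (qa, 1995, 38, 21, Ada, 38), (qa, 1995, 38, 21, Ola, 38), (qa, 1995, 38, 21, Tai, 38)}
Projecting to genre, mname (3 duplicate(s) eliminated): {(qa, Ada), (qa, Ola), (qa, Tai)}
Taking the union: {(bio, Wes), (hr, Lee), (k2, Lee), (qa, Ada), (qa, Ola), (qa, Tai)}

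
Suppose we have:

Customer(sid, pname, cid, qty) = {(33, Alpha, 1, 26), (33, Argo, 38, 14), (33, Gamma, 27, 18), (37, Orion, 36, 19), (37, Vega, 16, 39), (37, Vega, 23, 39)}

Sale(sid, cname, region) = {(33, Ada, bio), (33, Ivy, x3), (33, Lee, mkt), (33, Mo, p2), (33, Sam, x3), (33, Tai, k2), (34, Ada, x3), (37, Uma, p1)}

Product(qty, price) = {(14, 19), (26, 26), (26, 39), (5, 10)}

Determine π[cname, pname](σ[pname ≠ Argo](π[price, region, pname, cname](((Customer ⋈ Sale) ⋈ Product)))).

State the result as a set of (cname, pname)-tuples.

{(Ada, Alpha), (Ivy, Alpha), (Lee, Alpha), (Mo, Alpha), (Sam, Alpha), (Tai, Alpha)}

Customer ⋈ Sale (natural join on sid): {(33, Alpha, 1, 26, Ada, bio), (33, Alpha, 1, 26, Ivy, x3), (33, Alpha, 1, 26, Lee, mkt), (33, Alpha, 1, 26, Mo, p2), (33, Alpha, 1, 26, Sam, x3), (33, Alpha, 1, 26, Tai, k2), (33, Argo, 38, 14, Ada, bio), (33, Argo, 38, 14, Ivy, x3), (33, Argo, 38, 14, Lee, mkt), (33, Argo, 38, 14, Mo, p2), (33, Argo, 38, 14, Sam, x3), (33, Argo, 38, 14, Tai, k2), (33, Gamma, 27, 18, Ada, bio), (33, Gamma, 27, 18, Ivy, x3), (33, Gamma, 27, 18, Lee, mkt), (33, Gamma, 27, 18, Mo, p2), (33, Gamma, 27, 18, Sam, x3), (33, Gamma, 27, 18, Tai, k2), (37, Orion, 36, 19, Uma, p1), (37, Vega, 16, 39, Uma, p1), (37, Vega, 23, 39, Uma, p1)}
(Customer ⋈ Sale) ⋈ Product (natural join on qty): {(33, Alpha, 1, 26, Ada, bio, 26), (33, Alpha, 1, 26, Ada, bio, 39), (33, Alpha, 1, 26, Ivy, x3, 26), (33, Alpha, 1, 26, Ivy, x3, 39), (33, Alpha, 1, 26, Lee, mkt, 26), (33, Alpha, 1, 26, Lee, mkt, 39), (33, Alpha, 1, 26, Mo, p2, 26), (33, Alpha, 1, 26, Mo, p2, 39), (33, Alpha, 1, 26, Sam, x3, 26), (33, Alpha, 1, 26, Sam, x3, 39), (33, Alpha, 1, 26, Tai, k2, 26), (33, Alpha, 1, 26, Tai, k2, 39), (33, Argo, 38, 14, Ada, bio, 19), (33, Argo, 38, 14, Ivy, x3, 19), (33, Argo, 38, 14, Lee, mkt, 19), (33, Argo, 38, 14, Mo, p2, 19), (33, Argo, 38, 14, Sam, x3, 19), (33, Argo, 38, 14, Tai, k2, 19)}
Keep only column(s) price, region, pname, cname: {(19, bio, Argo, Ada), (19, k2, Argo, Tai), (19, mkt, Argo, Lee), (19, p2, Argo, Mo), (19, x3, Argo, Ivy), (19, x3, Argo, Sam), (26, bio, Alpha, Ada), (26, k2, Alpha, Tai), (26, mkt, Alpha, Lee), (26, p2, Alpha, Mo), (26, x3, Alpha, Ivy), (26, x3, Alpha, Sam), (39, bio, Alpha, Ada), (39, k2, Alpha, Tai), (39, mkt, Alpha, Lee), (39, p2, Alpha, Mo), (39, x3, Alpha, Ivy), (39, x3, Alpha, Sam)}
Apply σ_{pname ≠ Argo}; surviving tuples: {(26, bio, Alpha, Ada), (26, k2, Alpha, Tai), (26, mkt, Alpha, Lee), (26, p2, Alpha, Mo), (26, x3, Alpha, Ivy), (26, x3, Alpha, Sam), (39, bio, Alpha, Ada), (39, k2, Alpha, Tai), (39, mkt, Alpha, Lee), (39, p2, Alpha, Mo), (39, x3, Alpha, Ivy), (39, x3, Alpha, Sam)}
Keep only column(s) cname, pname (6 duplicate(s) eliminated): {(Ada, Alpha), (Ivy, Alpha), (Lee, Alpha), (Mo, Alpha), (Sam, Alpha), (Tai, Alpha)}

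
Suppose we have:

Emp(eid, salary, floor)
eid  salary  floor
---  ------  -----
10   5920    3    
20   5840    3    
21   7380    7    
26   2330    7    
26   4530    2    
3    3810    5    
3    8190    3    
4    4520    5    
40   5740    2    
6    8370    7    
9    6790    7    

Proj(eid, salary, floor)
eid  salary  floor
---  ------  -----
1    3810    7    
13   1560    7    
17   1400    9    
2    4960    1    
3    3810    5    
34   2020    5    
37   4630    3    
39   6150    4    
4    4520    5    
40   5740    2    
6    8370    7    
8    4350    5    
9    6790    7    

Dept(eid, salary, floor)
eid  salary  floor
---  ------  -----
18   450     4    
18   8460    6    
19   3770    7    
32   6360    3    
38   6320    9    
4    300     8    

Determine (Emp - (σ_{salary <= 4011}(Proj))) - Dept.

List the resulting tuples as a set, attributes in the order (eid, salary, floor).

{(10, 5920, 3), (20, 5840, 3), (21, 7380, 7), (26, 2330, 7), (26, 4530, 2), (3, 8190, 3), (4, 4520, 5), (40, 5740, 2), (6, 8370, 7), (9, 6790, 7)}

Apply σ_{salary <= 4011}; surviving tuples: {(1, 3810, 7), (13, 1560, 7), (17, 1400, 9), (3, 3810, 5), (34, 2020, 5)}
Set difference of the two operands is {(10, 5920, 3), (20, 5840, 3), (21, 7380, 7), (26, 2330, 7), (26, 4530, 2), (3, 8190, 3), (4, 4520, 5), (40, 5740, 2), (6, 8370, 7), (9, 6790, 7)}.
Set difference of the two operands is {(10, 5920, 3), (20, 5840, 3), (21, 7380, 7), (26, 2330, 7), (26, 4530, 2), (3, 8190, 3), (4, 4520, 5), (40, 5740, 2), (6, 8370, 7), (9, 6790, 7)}.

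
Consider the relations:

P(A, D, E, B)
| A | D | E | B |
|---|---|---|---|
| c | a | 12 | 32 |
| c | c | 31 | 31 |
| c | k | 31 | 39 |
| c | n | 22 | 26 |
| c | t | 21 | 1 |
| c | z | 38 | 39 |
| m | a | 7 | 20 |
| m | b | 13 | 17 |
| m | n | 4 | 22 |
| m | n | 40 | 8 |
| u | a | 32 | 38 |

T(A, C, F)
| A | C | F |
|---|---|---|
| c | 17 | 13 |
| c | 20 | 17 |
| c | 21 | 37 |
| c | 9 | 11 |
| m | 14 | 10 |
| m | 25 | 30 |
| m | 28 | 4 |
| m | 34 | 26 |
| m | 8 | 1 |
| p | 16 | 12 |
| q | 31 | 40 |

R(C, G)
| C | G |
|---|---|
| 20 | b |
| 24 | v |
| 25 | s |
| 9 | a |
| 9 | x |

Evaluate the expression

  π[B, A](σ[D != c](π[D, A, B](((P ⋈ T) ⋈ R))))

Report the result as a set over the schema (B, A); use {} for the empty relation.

{(1, c), (17, m), (20, m), (22, m), (26, c), (32, c), (39, c), (8, m)}

Natural join on A: {(c, a, 12, 32, 17, 13), (c, a, 12, 32, 20, 17), (c, a, 12, 32, 21, 37), (c, a, 12, 32, 9, 11), (c, c, 31, 31, 17, 13), (c, c, 31, 31, 20, 17), (c, c, 31, 31, 21, 37), (c, c, 31, 31, 9, 11), (c, k, 31, 39, 17, 13), (c, k, 31, 39, 20, 17), (c, k, 31, 39, 21, 37), (c, k, 31, 39, 9, 11), (c, n, 22, 26, 17, 13), (c, n, 22, 26, 20, 17), (c, n, 22, 26, 21, 37), (c, n, 22, 26, 9, 11), (c, t, 21, 1, 17, 13), (c, t, 21, 1, 20, 17), (c, t, 21, 1, 21, 37), (c, t, 21, 1, 9, 11), (c, z, 38, 39, 17, 13), (c, z, 38, 39, 20, 17), (c, z, 38, 39, 21, 37), (c, z, 38, 39, 9, 11), (m, a, 7, 20, 14, 10), (m, a, 7, 20, 25, 30), (m, a, 7, 20, 28, 4), (m, a, 7, 20, 34, 26), (m, a, 7, 20, 8, 1), (m, b, 13, 17, 14, 10), (m, b, 13, 17, 25, 30), (m, b, 13, 17, 28, 4), (m, b, 13, 17, 34, 26), (m, b, 13, 17, 8, 1), (m, n, 4, 22, 14, 10), (m, n, 4, 22, 25, 30), (m, n, 4, 22, 28, 4), (m, n, 4, 22, 34, 26), (m, n, 4, 22, 8, 1), (m, n, 40, 8, 14, 10), (m, n, 40, 8, 25, 30), (m, n, 40, 8, 28, 4), (m, n, 40, 8, 34, 26), (m, n, 40, 8, 8, 1)}
Natural join on C: {(c, a, 12, 32, 20, 17, b), (c, a, 12, 32, 9, 11, a), (c, a, 12, 32, 9, 11, x), (c, c, 31, 31, 20, 17, b), (c, c, 31, 31, 9, 11, a), (c, c, 31, 31, 9, 11, x), (c, k, 31, 39, 20, 17, b), (c, k, 31, 39, 9, 11, a), (c, k, 31, 39, 9, 11, x), (c, n, 22, 26, 20, 17, b), (c, n, 22, 26, 9, 11, a), (c, n, 22, 26, 9, 11, x), (c, t, 21, 1, 20, 17, b), (c, t, 21, 1, 9, 11, a), (c, t, 21, 1, 9, 11, x), (c, z, 38, 39, 20, 17, b), (c, z, 38, 39, 9, 11, a), (c, z, 38, 39, 9, 11, x), (m, a, 7, 20, 25, 30, s), (m, b, 13, 17, 25, 30, s), (m, n, 4, 22, 25, 30, s), (m, n, 40, 8, 25, 30, s)}
π[D, A, B]: project onto (D, A, B) (12 duplicate(s) eliminated) → {(a, c, 32), (a, m, 20), (b, m, 17), (c, c, 31), (k, c, 39), (n, c, 26), (n, m, 22), (n, m, 8), (t, c, 1), (z, c, 39)}
Apply σ_{D != c}; surviving tuples: {(a, c, 32), (a, m, 20), (b, m, 17), (k, c, 39), (n, c, 26), (n, m, 22), (n, m, 8), (t, c, 1), (z, c, 39)}
π[B, A]: project onto (B, A) (1 duplicate(s) eliminated) → {(1, c), (17, m), (20, m), (22, m), (26, c), (32, c), (39, c), (8, m)}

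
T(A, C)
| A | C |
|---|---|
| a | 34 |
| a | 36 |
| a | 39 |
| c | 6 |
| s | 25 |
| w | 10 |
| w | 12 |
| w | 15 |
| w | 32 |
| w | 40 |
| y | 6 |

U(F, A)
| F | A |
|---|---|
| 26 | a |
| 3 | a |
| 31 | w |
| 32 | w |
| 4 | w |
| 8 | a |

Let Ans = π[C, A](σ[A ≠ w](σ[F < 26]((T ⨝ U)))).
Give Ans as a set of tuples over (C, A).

T ⋈ U (natural join on A): {(a, 34, 26), (a, 34, 3), (a, 34, 8), (a, 36, 26), (a, 36, 3), (a, 36, 8), (a, 39, 26), (a, 39, 3), (a, 39, 8), (w, 10, 31), (w, 10, 32), (w, 10, 4), (w, 12, 31), (w, 12, 32), (w, 12, 4), (w, 15, 31), (w, 15, 32), (w, 15, 4), (w, 32, 31), (w, 32, 32), (w, 32, 4), (w, 40, 31), (w, 40, 32), (w, 40, 4)}
σ[F < 26]: keep tuples satisfying F < 26 → {(a, 34, 3), (a, 34, 8), (a, 36, 3), (a, 36, 8), (a, 39, 3), (a, 39, 8), (w, 10, 4), (w, 12, 4), (w, 15, 4), (w, 32, 4), (w, 40, 4)}
σ[A ≠ w]: keep tuples satisfying A ≠ w → {(a, 34, 3), (a, 34, 8), (a, 36, 3), (a, 36, 8), (a, 39, 3), (a, 39, 8)}
π[C, A]: project onto (C, A) (3 duplicate(s) eliminated) → {(34, a), (36, a), (39, a)}

{(34, a), (36, a), (39, a)}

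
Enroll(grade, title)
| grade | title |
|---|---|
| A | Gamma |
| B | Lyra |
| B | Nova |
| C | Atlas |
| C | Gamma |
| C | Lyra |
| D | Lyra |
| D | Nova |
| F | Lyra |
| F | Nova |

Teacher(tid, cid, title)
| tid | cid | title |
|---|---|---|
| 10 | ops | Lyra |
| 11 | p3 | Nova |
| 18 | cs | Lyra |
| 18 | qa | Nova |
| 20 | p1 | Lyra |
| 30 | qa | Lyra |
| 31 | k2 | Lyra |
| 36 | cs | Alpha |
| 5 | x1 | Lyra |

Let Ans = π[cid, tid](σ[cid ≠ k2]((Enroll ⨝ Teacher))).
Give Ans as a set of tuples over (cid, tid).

{(cs, 18), (ops, 10), (p1, 20), (p3, 11), (qa, 18), (qa, 30), (x1, 5)}

Joining Enroll and Teacher on title yields {(B, Lyra, 10, ops), (B, Lyra, 18, cs), (B, Lyra, 20, p1), (B, Lyra, 30, qa), (B, Lyra, 31, k2), (B, Lyra, 5, x1), (B, Nova, 11, p3), (B, Nova, 18, qa), (C, Lyra, 10, ops), (C, Lyra, 18, cs), (C, Lyra, 20, p1), (C, Lyra, 30, qa), (C, Lyra, 31, k2), (C, Lyra, 5, x1), (D, Lyra, 10, ops), (D, Lyra, 18, cs), (D, Lyra, 20, p1), (D, Lyra, 30, qa), (D, Lyra, 31, k2), (D, Lyra, 5, x1), (D, Nova, 11, p3), (D, Nova, 18, qa), (F, Lyra, 10, ops), (F, Lyra, 18, cs), (F, Lyra, 20, p1), (F, Lyra, 30, qa), (F, Lyra, 31, k2), (F, Lyra, 5, x1), (F, Nova, 11, p3), (F, Nova, 18, qa)}.
Selection cid ≠ k2: {(B, Lyra, 10, ops), (B, Lyra, 18, cs), (B, Lyra, 20, p1), (B, Lyra, 30, qa), (B, Lyra, 5, x1), (B, Nova, 11, p3), (B, Nova, 18, qa), (C, Lyra, 10, ops), (C, Lyra, 18, cs), (C, Lyra, 20, p1), (C, Lyra, 30, qa), (C, Lyra, 5, x1), (D, Lyra, 10, ops), (D, Lyra, 18, cs), (D, Lyra, 20, p1), (D, Lyra, 30, qa), (D, Lyra, 5, x1), (D, Nova, 11, p3), (D, Nova, 18, qa), (F, Lyra, 10, ops), (F, Lyra, 18, cs), (F, Lyra, 20, p1), (F, Lyra, 30, qa), (F, Lyra, 5, x1), (F, Nova, 11, p3), (F, Nova, 18, qa)}
Keep only column(s) cid, tid (19 duplicate(s) eliminated): {(cs, 18), (ops, 10), (p1, 20), (p3, 11), (qa, 18), (qa, 30), (x1, 5)}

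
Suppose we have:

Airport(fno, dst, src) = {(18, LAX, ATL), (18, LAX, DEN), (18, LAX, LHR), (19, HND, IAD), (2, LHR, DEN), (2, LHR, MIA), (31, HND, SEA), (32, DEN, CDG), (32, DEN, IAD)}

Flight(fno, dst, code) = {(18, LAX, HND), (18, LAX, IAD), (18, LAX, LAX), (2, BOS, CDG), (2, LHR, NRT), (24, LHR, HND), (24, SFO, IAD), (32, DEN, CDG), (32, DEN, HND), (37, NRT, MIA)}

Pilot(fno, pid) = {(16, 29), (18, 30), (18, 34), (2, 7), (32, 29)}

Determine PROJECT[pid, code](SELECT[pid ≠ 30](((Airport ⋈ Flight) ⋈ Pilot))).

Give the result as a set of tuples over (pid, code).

{(29, CDG), (29, HND), (34, HND), (34, IAD), (34, LAX), (7, NRT)}

Airport ⋈ Flight (natural join on fno, dst): {(18, LAX, ATL, HND), (18, LAX, ATL, IAD), (18, LAX, ATL, LAX), (18, LAX, DEN, HND), (18, LAX, DEN, IAD), (18, LAX, DEN, LAX), (18, LAX, LHR, HND), (18, LAX, LHR, IAD), (18, LAX, LHR, LAX), (2, LHR, DEN, NRT), (2, LHR, MIA, NRT), (32, DEN, CDG, CDG), (32, DEN, CDG, HND), (32, DEN, IAD, CDG), (32, DEN, IAD, HND)}
(Airport ⋈ Flight) ⋈ Pilot (natural join on fno): {(18, LAX, ATL, HND, 30), (18, LAX, ATL, HND, 34), (18, LAX, ATL, IAD, 30), (18, LAX, ATL, IAD, 34), (18, LAX, ATL, LAX, 30), (18, LAX, ATL, LAX, 34), (18, LAX, DEN, HND, 30), (18, LAX, DEN, HND, 34), (18, LAX, DEN, IAD, 30), (18, LAX, DEN, IAD, 34), (18, LAX, DEN, LAX, 30), (18, LAX, DEN, LAX, 34), (18, LAX, LHR, HND, 30), (18, LAX, LHR, HND, 34), (18, LAX, LHR, IAD, 30), (18, LAX, LHR, IAD, 34), (18, LAX, LHR, LAX, 30), (18, LAX, LHR, LAX, 34), (2, LHR, DEN, NRT, 7), (2, LHR, MIA, NRT, 7), (32, DEN, CDG, CDG, 29), (32, DEN, CDG, HND, 29), (32, DEN, IAD, CDG, 29), (32, DEN, IAD, HND, 29)}
Selection pid ≠ 30: {(18, LAX, ATL, HND, 34), (18, LAX, ATL, IAD, 34), (18, LAX, ATL, LAX, 34), (18, LAX, DEN, HND, 34), (18, LAX, DEN, IAD, 34), (18, LAX, DEN, LAX, 34), (18, LAX, LHR, HND, 34), (18, LAX, LHR, IAD, 34), (18, LAX, LHR, LAX, 34), (2, LHR, DEN, NRT, 7), (2, LHR, MIA, NRT, 7), (32, DEN, CDG, CDG, 29), (32, DEN, CDG, HND, 29), (32, DEN, IAD, CDG, 29), (32, DEN, IAD, HND, 29)}
Keep only column(s) pid, code (9 duplicate(s) eliminated): {(29, CDG), (29, HND), (34, HND), (34, IAD), (34, LAX), (7, NRT)}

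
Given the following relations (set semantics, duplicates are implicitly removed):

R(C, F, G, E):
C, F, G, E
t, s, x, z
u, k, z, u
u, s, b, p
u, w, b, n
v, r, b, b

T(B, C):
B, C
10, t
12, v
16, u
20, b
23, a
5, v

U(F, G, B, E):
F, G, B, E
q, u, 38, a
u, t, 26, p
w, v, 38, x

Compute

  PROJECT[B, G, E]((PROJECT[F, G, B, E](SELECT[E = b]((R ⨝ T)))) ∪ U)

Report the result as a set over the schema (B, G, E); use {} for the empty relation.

R ⋈ T (natural join on C): {(t, s, x, z, 10), (u, k, z, u, 16), (u, s, b, p, 16), (u, w, b, n, 16), (v, r, b, b, 12), (v, r, b, b, 5)}
Filtering on E = b leaves {(v, r, b, b, 12), (v, r, b, b, 5)}.
Keep only column(s) F, G, B, E: {(r, b, 12, b), (r, b, 5, b)}
Union: {(r, b, 12, b), (r, b, 5, b)} with {(q, u, 38, a), (u, t, 26, p), (w, v, 38, x)} → {(q, u, 38, a), (r, b, 12, b), (r, b, 5, b), (u, t, 26, p), (w, v, 38, x)}
Keep only column(s) B, G, E: {(12, b, b), (26, t, p), (38, u, a), (38, v, x), (5, b, b)}

{(12, b, b), (26, t, p), (38, u, a), (38, v, x), (5, b, b)}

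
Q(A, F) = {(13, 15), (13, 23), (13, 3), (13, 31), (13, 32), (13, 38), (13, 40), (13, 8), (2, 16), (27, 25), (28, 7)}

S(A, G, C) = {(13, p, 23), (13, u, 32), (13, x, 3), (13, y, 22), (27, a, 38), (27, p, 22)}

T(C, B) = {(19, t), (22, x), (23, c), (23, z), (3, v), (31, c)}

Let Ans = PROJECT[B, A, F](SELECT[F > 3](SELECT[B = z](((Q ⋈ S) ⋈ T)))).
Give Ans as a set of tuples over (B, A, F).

{(z, 13, 15), (z, 13, 23), (z, 13, 31), (z, 13, 32), (z, 13, 38), (z, 13, 40), (z, 13, 8)}

Joining Q and S on A yields {(13, 15, p, 23), (13, 15, u, 32), (13, 15, x, 3), (13, 15, y, 22), (13, 23, p, 23), (13, 23, u, 32), (13, 23, x, 3), (13, 23, y, 22), (13, 3, p, 23), (13, 3, u, 32), (13, 3, x, 3), (13, 3, y, 22), (13, 31, p, 23), (13, 31, u, 32), (13, 31, x, 3), (13, 31, y, 22), (13, 32, p, 23), (13, 32, u, 32), (13, 32, x, 3), (13, 32, y, 22), (13, 38, p, 23), (13, 38, u, 32), (13, 38, x, 3), (13, 38, y, 22), (13, 40, p, 23), (13, 40, u, 32), (13, 40, x, 3), (13, 40, y, 22), (13, 8, p, 23), (13, 8, u, 32), (13, 8, x, 3), (13, 8, y, 22), (27, 25, a, 38), (27, 25, p, 22)}.
Joining (Q ⋈ S) and T on C yields {(13, 15, p, 23, c), (13, 15, p, 23, z), (13, 15, x, 3, v), (13, 15, y, 22, x), (13, 23, p, 23, c), (13, 23, p, 23, z), (13, 23, x, 3, v), (13, 23, y, 22, x), (13, 3, p, 23, c), (13, 3, p, 23, z), (13, 3, x, 3, v), (13, 3, y, 22, x), (13, 31, p, 23, c), (13, 31, p, 23, z), (13, 31, x, 3, v), (13, 31, y, 22, x), (13, 32, p, 23, c), (13, 32, p, 23, z), (13, 32, x, 3, v), (13, 32, y, 22, x), (13, 38, p, 23, c), (13, 38, p, 23, z), (13, 38, x, 3, v), (13, 38, y, 22, x), (13, 40, p, 23, c), (13, 40, p, 23, z), (13, 40, x, 3, v), (13, 40, y, 22, x), (13, 8, p, 23, c), (13, 8, p, 23, z), (13, 8, x, 3, v), (13, 8, y, 22, x), (27, 25, p, 22, x)}.
Apply σ_{B = z}; surviving tuples: {(13, 15, p, 23, z), (13, 23, p, 23, z), (13, 3, p, 23, z), (13, 31, p, 23, z), (13, 32, p, 23, z), (13, 38, p, 23, z), (13, 40, p, 23, z), (13, 8, p, 23, z)}
Apply σ_{F > 3}; surviving tuples: {(13, 15, p, 23, z), (13, 23, p, 23, z), (13, 31, p, 23, z), (13, 32, p, 23, z), (13, 38, p, 23, z), (13, 40, p, 23, z), (13, 8, p, 23, z)}
Projecting to B, A, F: {(z, 13, 15), (z, 13, 23), (z, 13, 31), (z, 13, 32), (z, 13, 38), (z, 13, 40), (z, 13, 8)}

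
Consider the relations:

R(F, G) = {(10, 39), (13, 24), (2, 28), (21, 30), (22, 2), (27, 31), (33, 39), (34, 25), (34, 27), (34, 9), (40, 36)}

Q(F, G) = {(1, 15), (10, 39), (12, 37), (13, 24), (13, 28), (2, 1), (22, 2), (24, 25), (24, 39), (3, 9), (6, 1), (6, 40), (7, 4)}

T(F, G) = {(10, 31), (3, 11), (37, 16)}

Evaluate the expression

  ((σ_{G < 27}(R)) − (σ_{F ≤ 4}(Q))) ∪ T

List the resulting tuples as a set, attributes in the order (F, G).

{(10, 31), (13, 24), (22, 2), (3, 11), (34, 25), (34, 9), (37, 16)}

Filtering on G < 27 leaves {(13, 24), (22, 2), (34, 25), (34, 9)}.
Filtering on F ≤ 4 leaves {(1, 15), (2, 1), (3, 9)}.
Difference: {(13, 24), (22, 2), (34, 25), (34, 9)} with {(1, 15), (2, 1), (3, 9)} → {(13, 24), (22, 2), (34, 25), (34, 9)}
Union: {(13, 24), (22, 2), (34, 25), (34, 9)} with {(10, 31), (3, 11), (37, 16)} → {(10, 31), (13, 24), (22, 2), (3, 11), (34, 25), (34, 9), (37, 16)}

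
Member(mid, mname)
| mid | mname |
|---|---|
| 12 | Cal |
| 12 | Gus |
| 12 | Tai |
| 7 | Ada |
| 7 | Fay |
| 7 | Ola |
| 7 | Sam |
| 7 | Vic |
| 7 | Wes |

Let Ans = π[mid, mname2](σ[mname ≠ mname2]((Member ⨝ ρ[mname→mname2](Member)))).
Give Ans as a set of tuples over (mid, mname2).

{(12, Cal), (12, Gus), (12, Tai), (7, Ada), (7, Fay), (7, Ola), (7, Sam), (7, Vic), (7, Wes)}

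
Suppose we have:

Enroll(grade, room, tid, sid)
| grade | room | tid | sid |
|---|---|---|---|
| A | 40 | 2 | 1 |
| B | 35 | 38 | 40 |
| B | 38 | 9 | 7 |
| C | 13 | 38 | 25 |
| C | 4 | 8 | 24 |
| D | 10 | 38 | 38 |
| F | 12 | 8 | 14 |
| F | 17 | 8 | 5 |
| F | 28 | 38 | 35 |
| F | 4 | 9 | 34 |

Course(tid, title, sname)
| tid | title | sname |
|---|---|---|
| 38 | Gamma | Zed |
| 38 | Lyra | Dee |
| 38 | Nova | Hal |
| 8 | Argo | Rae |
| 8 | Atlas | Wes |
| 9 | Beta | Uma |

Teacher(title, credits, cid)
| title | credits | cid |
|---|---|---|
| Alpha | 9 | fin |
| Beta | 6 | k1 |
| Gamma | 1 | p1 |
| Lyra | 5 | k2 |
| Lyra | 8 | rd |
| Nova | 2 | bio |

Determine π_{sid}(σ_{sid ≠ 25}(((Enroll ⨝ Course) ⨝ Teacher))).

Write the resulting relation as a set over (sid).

Enroll ⋈ Course (natural join on tid): {(B, 35, 38, 40, Gamma, Zed), (B, 35, 38, 40, Lyra, Dee), (B, 35, 38, 40, Nova, Hal), (B, 38, 9, 7, Beta, Uma), (C, 13, 38, 25, Gamma, Zed), (C, 13, 38, 25, Lyra, Dee), (C, 13, 38, 25, Nova, Hal), (C, 4, 8, 24, Argo, Rae), (C, 4, 8, 24, Atlas, Wes), (D, 10, 38, 38, Gamma, Zed), (D, 10, 38, 38, Lyra, Dee), (D, 10, 38, 38, Nova, Hal), (F, 12, 8, 14, Argo, Rae), (F, 12, 8, 14, Atlas, Wes), (F, 17, 8, 5, Argo, Rae), (F, 17, 8, 5, Atlas, Wes), (F, 28, 38, 35, Gamma, Zed), (F, 28, 38, 35, Lyra, Dee), (F, 28, 38, 35, Nova, Hal), (F, 4, 9, 34, Beta, Uma)}
(Enroll ⨝ Course) ⋈ Teacher (natural join on title): {(B, 35, 38, 40, Gamma, Zed, 1, p1), (B, 35, 38, 40, Lyra, Dee, 5, k2), (B, 35, 38, 40, Lyra, Dee, 8, rd), (B, 35, 38, 40, Nova, Hal, 2, bio), (B, 38, 9, 7, Beta, Uma, 6, k1), (C, 13, 38, 25, Gamma, Zed, 1, p1), (C, 13, 38, 25, Lyra, Dee, 5, k2), (C, 13, 38, 25, Lyra, Dee, 8, rd), (C, 13, 38, 25, Nova, Hal, 2, bio), (D, 10, 38, 38, Gamma, Zed, 1, p1), (D, 10, 38, 38, Lyra, Dee, 5, k2), (D, 10, 38, 38, Lyra, Dee, 8, rd), (D, 10, 38, 38, Nova, Hal, 2, bio), (F, 28, 38, 35, Gamma, Zed, 1, p1), (F, 28, 38, 35, Lyra, Dee, 5, k2), (F, 28, 38, 35, Lyra, Dee, 8, rd), (F, 28, 38, 35, Nova, Hal, 2, bio), (F, 4, 9, 34, Beta, Uma, 6, k1)}
Selection sid ≠ 25: {(B, 35, 38, 40, Gamma, Zed, 1, p1), (B, 35, 38, 40, Lyra, Dee, 5, k2), (B, 35, 38, 40, Lyra, Dee, 8, rd), (B, 35, 38, 40, Nova, Hal, 2, bio), (B, 38, 9, 7, Beta, Uma, 6, k1), (D, 10, 38, 38, Gamma, Zed, 1, p1), (D, 10, 38, 38, Lyra, Dee, 5, k2), (D, 10, 38, 38, Lyra, Dee, 8, rd), (D, 10, 38, 38, Nova, Hal, 2, bio), (F, 28, 38, 35, Gamma, Zed, 1, p1), (F, 28, 38, 35, Lyra, Dee, 5, k2), (F, 28, 38, 35, Lyra, Dee, 8, rd), (F, 28, 38, 35, Nova, Hal, 2, bio), (F, 4, 9, 34, Beta, Uma, 6, k1)}
Keep only column(s) sid (9 duplicate(s) eliminated): {34, 35, 38, 40, 7}

{34, 35, 38, 40, 7}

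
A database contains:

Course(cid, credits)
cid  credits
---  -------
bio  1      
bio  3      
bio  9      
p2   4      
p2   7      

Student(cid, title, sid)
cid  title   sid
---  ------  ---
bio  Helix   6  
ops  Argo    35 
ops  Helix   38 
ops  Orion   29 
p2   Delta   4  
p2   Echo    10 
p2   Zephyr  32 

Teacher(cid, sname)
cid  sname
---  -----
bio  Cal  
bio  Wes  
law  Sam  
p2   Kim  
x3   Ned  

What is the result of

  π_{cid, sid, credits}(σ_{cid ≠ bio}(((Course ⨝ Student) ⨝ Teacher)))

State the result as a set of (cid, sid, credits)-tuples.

{(p2, 10, 4), (p2, 10, 7), (p2, 32, 4), (p2, 32, 7), (p2, 4, 4), (p2, 4, 7)}

Course ⋈ Student (natural join on cid): {(bio, 1, Helix, 6), (bio, 3, Helix, 6), (bio, 9, Helix, 6), (p2, 4, Delta, 4), (p2, 4, Echo, 10), (p2, 4, Zephyr, 32), (p2, 7, Delta, 4), (p2, 7, Echo, 10), (p2, 7, Zephyr, 32)}
(Course ⨝ Student) ⋈ Teacher (natural join on cid): {(bio, 1, Helix, 6, Cal), (bio, 1, Helix, 6, Wes), (bio, 3, Helix, 6, Cal), (bio, 3, Helix, 6, Wes), (bio, 9, Helix, 6, Cal), (bio, 9, Helix, 6, Wes), (p2, 4, Delta, 4, Kim), (p2, 4, Echo, 10, Kim), (p2, 4, Zephyr, 32, Kim), (p2, 7, Delta, 4, Kim), (p2, 7, Echo, 10, Kim), (p2, 7, Zephyr, 32, Kim)}
Filtering on cid ≠ bio leaves {(p2, 4, Delta, 4, Kim), (p2, 4, Echo, 10, Kim), (p2, 4, Zephyr, 32, Kim), (p2, 7, Delta, 4, Kim), (p2, 7, Echo, 10, Kim), (p2, 7, Zephyr, 32, Kim)}.
Keep only column(s) cid, sid, credits: {(p2, 10, 4), (p2, 10, 7), (p2, 32, 4), (p2, 32, 7), (p2, 4, 4), (p2, 4, 7)}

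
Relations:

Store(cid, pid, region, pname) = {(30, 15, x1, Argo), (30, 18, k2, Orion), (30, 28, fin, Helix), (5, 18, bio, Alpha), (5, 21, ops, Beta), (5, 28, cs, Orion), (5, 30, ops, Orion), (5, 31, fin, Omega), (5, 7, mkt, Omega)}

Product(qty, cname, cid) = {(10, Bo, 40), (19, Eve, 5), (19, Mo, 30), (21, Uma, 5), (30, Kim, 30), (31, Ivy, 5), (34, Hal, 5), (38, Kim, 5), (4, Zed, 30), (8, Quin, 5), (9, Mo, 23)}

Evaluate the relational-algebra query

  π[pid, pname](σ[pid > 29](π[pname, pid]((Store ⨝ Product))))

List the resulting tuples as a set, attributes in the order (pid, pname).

{(30, Orion), (31, Omega)}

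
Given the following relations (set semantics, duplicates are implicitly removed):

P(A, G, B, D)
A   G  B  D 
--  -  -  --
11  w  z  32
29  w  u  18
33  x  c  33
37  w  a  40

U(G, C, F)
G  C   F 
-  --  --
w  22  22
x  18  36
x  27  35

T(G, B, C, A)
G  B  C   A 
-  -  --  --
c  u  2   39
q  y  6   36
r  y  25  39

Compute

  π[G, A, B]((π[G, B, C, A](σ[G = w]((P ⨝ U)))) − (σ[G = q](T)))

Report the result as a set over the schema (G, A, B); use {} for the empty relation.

Joining P and U on G yields {(11, w, z, 32, 22, 22), (29, w, u, 18, 22, 22), (33, x, c, 33, 18, 36), (33, x, c, 33, 27, 35), (37, w, a, 40, 22, 22)}.
σ[G = w]: keep tuples satisfying G = w → {(11, w, z, 32, 22, 22), (29, w, u, 18, 22, 22), (37, w, a, 40, 22, 22)}
π[G, B, C, A]: project onto (G, B, C, A) → {(w, a, 22, 37), (w, u, 22, 29), (w, z, 22, 11)}
σ[G = q]: keep tuples satisfying G = q → {(q, y, 6, 36)}
Set difference of the two operands is {(w, a, 22, 37), (w, u, 22, 29), (w, z, 22, 11)}.
π[G, A, B]: project onto (G, A, B) → {(w, 11, z), (w, 29, u), (w, 37, a)}

{(w, 11, z), (w, 29, u), (w, 37, a)}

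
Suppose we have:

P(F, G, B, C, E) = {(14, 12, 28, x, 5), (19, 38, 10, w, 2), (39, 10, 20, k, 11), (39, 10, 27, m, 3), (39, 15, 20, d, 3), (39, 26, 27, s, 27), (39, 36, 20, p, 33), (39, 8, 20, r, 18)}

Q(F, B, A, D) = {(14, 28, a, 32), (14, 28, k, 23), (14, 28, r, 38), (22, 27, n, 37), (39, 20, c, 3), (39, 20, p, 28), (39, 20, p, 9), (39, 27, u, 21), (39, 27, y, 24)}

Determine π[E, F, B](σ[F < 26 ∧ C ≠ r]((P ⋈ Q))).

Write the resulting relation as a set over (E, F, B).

Joining P and Q on F, B yields {(14, 12, 28, x, 5, a, 32), (14, 12, 28, x, 5, k, 23), (14, 12, 28, x, 5, r, 38), (39, 10, 20, k, 11, c, 3), (39, 10, 20, k, 11, p, 28), (39, 10, 20, k, 11, p, 9), (39, 10, 27, m, 3, u, 21), (39, 10, 27, m, 3, y, 24), (39, 15, 20, d, 3, c, 3), (39, 15, 20, d, 3, p, 28), (39, 15, 20, d, 3, p, 9), (39, 26, 27, s, 27, u, 21), (39, 26, 27, s, 27, y, 24), (39, 36, 20, p, 33, c, 3), (39, 36, 20, p, 33, p, 28), (39, 36, 20, p, 33, p, 9), (39, 8, 20, r, 18, c, 3), (39, 8, 20, r, 18, p, 28), (39, 8, 20, r, 18, p, 9)}.
Filtering on F < 26 ∧ C ≠ r leaves {(14, 12, 28, x, 5, a, 32), (14, 12, 28, x, 5, k, 23), (14, 12, 28, x, 5, r, 38)}.
Keep only column(s) E, F, B (2 duplicate(s) eliminated): {(5, 14, 28)}

{(5, 14, 28)}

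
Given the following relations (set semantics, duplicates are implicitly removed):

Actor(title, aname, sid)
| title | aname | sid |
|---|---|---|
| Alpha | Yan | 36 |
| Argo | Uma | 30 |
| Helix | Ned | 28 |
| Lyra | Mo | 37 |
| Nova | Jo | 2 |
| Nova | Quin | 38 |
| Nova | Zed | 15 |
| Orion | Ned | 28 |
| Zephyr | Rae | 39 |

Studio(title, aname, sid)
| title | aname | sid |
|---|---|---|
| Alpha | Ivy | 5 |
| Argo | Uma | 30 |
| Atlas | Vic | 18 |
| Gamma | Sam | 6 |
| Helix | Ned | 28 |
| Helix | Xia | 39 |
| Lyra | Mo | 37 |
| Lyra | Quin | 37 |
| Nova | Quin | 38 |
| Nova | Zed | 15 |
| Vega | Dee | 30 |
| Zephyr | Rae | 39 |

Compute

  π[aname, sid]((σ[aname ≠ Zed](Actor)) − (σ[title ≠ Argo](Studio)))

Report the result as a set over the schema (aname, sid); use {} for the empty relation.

Apply σ_{aname ≠ Zed}; surviving tuples: {(Alpha, Yan, 36), (Argo, Uma, 30), (Helix, Ned, 28), (Lyra, Mo, 37), (Nova, Jo, 2), (Nova, Quin, 38), (Orion, Ned, 28), (Zephyr, Rae, 39)}
Apply σ_{title ≠ Argo}; surviving tuples: {(Alpha, Ivy, 5), (Atlas, Vic, 18), (Gamma, Sam, 6), (Helix, Ned, 28), (Helix, Xia, 39), (Lyra, Mo, 37), (Lyra, Quin, 37), (Nova, Quin, 38), (Nova, Zed, 15), (Vega, Dee, 30), (Zephyr, Rae, 39)}
Set difference of the two operands is {(Alpha, Yan, 36), (Argo, Uma, 30), (Nova, Jo, 2), (Orion, Ned, 28)}.
Keep only column(s) aname, sid: {(Jo, 2), (Ned, 28), (Uma, 30), (Yan, 36)}

{(Jo, 2), (Ned, 28), (Uma, 30), (Yan, 36)}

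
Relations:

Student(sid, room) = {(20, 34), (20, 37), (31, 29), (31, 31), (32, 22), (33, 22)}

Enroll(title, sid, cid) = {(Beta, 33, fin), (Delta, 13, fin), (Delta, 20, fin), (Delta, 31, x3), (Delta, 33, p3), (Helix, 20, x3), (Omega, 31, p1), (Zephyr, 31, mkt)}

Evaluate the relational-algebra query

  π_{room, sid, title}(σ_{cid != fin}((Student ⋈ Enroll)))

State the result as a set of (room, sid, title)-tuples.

Student ⋈ Enroll (natural join on sid): {(20, 34, Delta, fin), (20, 34, Helix, x3), (20, 37, Delta, fin), (20, 37, Helix, x3), (31, 29, Delta, x3), (31, 29, Omega, p1), (31, 29, Zephyr, mkt), (31, 31, Delta, x3), (31, 31, Omega, p1), (31, 31, Zephyr, mkt), (33, 22, Beta, fin), (33, 22, Delta, p3)}
Filtering on cid != fin leaves {(20, 34, Helix, x3), (20, 37, Helix, x3), (31, 29, Delta, x3), (31, 29, Omega, p1), (31, 29, Zephyr, mkt), (31, 31, Delta, x3), (31, 31, Omega, p1), (31, 31, Zephyr, mkt), (33, 22, Delta, p3)}.
Keep only column(s) room, sid, title: {(22, 33, Delta), (29, 31, Delta), (29, 31, Omega), (29, 31, Zephyr), (31, 31, Delta), (31, 31, Omega), (31, 31, Zephyr), (34, 20, Helix), (37, 20, Helix)}

{(22, 33, Delta), (29, 31, Delta), (29, 31, Omega), (29, 31, Zephyr), (31, 31, Delta), (31, 31, Omega), (31, 31, Zephyr), (34, 20, Helix), (37, 20, Helix)}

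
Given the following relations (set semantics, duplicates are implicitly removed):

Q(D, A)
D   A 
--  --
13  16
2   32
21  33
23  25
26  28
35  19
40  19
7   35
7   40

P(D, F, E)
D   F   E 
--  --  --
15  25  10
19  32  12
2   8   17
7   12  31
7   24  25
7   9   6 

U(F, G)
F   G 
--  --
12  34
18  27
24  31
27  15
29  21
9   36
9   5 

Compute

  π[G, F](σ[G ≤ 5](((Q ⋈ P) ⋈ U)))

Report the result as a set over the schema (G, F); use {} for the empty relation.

{(5, 9)}

Natural join on D: {(2, 32, 8, 17), (7, 35, 12, 31), (7, 35, 24, 25), (7, 35, 9, 6), (7, 40, 12, 31), (7, 40, 24, 25), (7, 40, 9, 6)}
Natural join on F: {(7, 35, 12, 31, 34), (7, 35, 24, 25, 31), (7, 35, 9, 6, 36), (7, 35, 9, 6, 5), (7, 40, 12, 31, 34), (7, 40, 24, 25, 31), (7, 40, 9, 6, 36), (7, 40, 9, 6, 5)}
Selection G ≤ 5: {(7, 35, 9, 6, 5), (7, 40, 9, 6, 5)}
π[G, F]: project onto (G, F) (1 duplicate(s) eliminated) → {(5, 9)}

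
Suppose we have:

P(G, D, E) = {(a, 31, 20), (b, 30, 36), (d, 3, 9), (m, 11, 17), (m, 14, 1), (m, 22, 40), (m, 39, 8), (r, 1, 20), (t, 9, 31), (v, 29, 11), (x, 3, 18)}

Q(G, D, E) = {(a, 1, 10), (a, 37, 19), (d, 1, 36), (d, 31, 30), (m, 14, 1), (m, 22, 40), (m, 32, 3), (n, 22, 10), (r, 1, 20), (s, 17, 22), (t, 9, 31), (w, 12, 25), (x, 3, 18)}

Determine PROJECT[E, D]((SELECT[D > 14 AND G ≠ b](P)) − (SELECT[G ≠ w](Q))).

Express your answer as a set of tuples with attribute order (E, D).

Apply σ_{D > 14 AND G ≠ b}; surviving tuples: {(a, 31, 20), (m, 22, 40), (m, 39, 8), (v, 29, 11)}
Apply σ_{G ≠ w}; surviving tuples: {(a, 1, 10), (a, 37, 19), (d, 1, 36), (d, 31, 30), (m, 14, 1), (m, 22, 40), (m, 32, 3), (n, 22, 10), (r, 1, 20), (s, 17, 22), (t, 9, 31), (x, 3, 18)}
Set difference of the two operands is {(a, 31, 20), (m, 39, 8), (v, 29, 11)}.
Keep only column(s) E, D: {(11, 29), (20, 31), (8, 39)}

{(11, 29), (20, 31), (8, 39)}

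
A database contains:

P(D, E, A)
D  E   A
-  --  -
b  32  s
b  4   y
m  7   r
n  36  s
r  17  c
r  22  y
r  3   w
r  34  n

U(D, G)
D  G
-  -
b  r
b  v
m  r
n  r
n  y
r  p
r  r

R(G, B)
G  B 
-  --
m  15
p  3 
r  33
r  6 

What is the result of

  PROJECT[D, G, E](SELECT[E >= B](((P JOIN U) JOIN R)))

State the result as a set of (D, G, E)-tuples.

{(b, r, 32), (m, r, 7), (n, r, 36), (r, p, 17), (r, p, 22), (r, p, 3), (r, p, 34), (r, r, 17), (r, r, 22), (r, r, 34)}

Natural join on D: {(b, 32, s, r), (b, 32, s, v), (b, 4, y, r), (b, 4, y, v), (m, 7, r, r), (n, 36, s, r), (n, 36, s, y), (r, 17, c, p), (r, 17, c, r), (r, 22, y, p), (r, 22, y, r), (r, 3, w, p), (r, 3, w, r), (r, 34, n, p), (r, 34, n, r)}
Natural join on G: {(b, 32, s, r, 33), (b, 32, s, r, 6), (b, 4, y, r, 33), (b, 4, y, r, 6), (m, 7, r, r, 33), (m, 7, r, r, 6), (n, 36, s, r, 33), (n, 36, s, r, 6), (r, 17, c, p, 3), (r, 17, c, r, 33), (r, 17, c, r, 6), (r, 22, y, p, 3), (r, 22, y, r, 33), (r, 22, y, r, 6), (r, 3, w, p, 3), (r, 3, w, r, 33), (r, 3, w, r, 6), (r, 34, n, p, 3), (r, 34, n, r, 33), (r, 34, n, r, 6)}
Apply σ_{E >= B}; surviving tuples: {(b, 32, s, r, 6), (m, 7, r, r, 6), (n, 36, s, r, 33), (n, 36, s, r, 6), (r, 17, c, p, 3), (r, 17, c, r, 6), (r, 22, y, p, 3), (r, 22, y, r, 6), (r, 3, w, p, 3), (r, 34, n, p, 3), (r, 34, n, r, 33), (r, 34, n, r, 6)}
π_{D, G, E} gives {(b, r, 32), (m, r, 7), (n, r, 36), (r, p, 17), (r, p, 22), (r, p, 3), (r, p, 34), (r, r, 17), (r, r, 22), (r, r, 34)} (2 duplicate(s) eliminated).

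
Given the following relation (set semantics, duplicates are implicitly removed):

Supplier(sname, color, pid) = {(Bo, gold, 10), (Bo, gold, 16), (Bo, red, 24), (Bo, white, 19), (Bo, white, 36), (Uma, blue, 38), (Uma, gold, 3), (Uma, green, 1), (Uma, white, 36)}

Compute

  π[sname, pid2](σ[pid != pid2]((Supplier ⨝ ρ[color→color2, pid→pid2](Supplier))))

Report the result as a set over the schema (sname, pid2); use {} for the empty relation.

ρ[color→color2, pid→pid2]: schema becomes (sname, color2, pid2); tuples unchanged.
Joining Supplier and ρ[color→color2, pid→pid2](Supplier) on sname yields {(Bo, gold, 10, gold, 10), (Bo, gold, 10, gold, 16), (Bo, gold, 10, red, 24), (Bo, gold, 10, white, 19), (Bo, gold, 10, white, 36), (Bo, gold, 16, gold, 10), (Bo, gold, 16, gold, 16), (Bo, gold, 16, red, 24), (Bo, gold, 16, white, 19), (Bo, gold, 16, white, 36), (Bo, red, 24, gold, 10), (Bo, red, 24, gold, 16), (Bo, red, 24, red, 24), (Bo, red, 24, white, 19), (Bo, red, 24, white, 36), (Bo, white, 19, gold, 10), (Bo, white, 19, gold, 16), (Bo, white, 19, red, 24), (Bo, white, 19, white, 19), (Bo, white, 19, white, 36), (Bo, white, 36, gold, 10), (Bo, white, 36, gold, 16), (Bo, white, 36, red, 24), (Bo, white, 36, white, 19), (Bo, white, 36, white, 36), (Uma, blue, 38, blue, 38), (Uma, blue, 38, gold, 3), (Uma, blue, 38, green, 1), (Uma, blue, 38, white, 36), (Uma, gold, 3, blue, 38), (Uma, gold, 3, gold, 3), (Uma, gold, 3, green, 1), (Uma, gold, 3, white, 36), (Uma, green, 1, blue, 38), (Uma, green, 1, gold, 3), (Uma, green, 1, green, 1), (Uma, green, 1, white, 36), (Uma, white, 36, blue, 38), (Uma, white, 36, gold, 3), (Uma, white, 36, green, 1), (Uma, white, 36, white, 36)}.
Selection pid != pid2: {(Bo, gold, 10, gold, 16), (Bo, gold, 10, red, 24), (Bo, gold, 10, white, 19), (Bo, gold, 10, white, 36), (Bo, gold, 16, gold, 10), (Bo, gold, 16, red, 24), (Bo, gold, 16, white, 19), (Bo, gold, 16, white, 36), (Bo, red, 24, gold, 10), (Bo, red, 24, gold, 16), (Bo, red, 24, white, 19), (Bo, red, 24, white, 36), (Bo, white, 19, gold, 10), (Bo, white, 19, gold, 16), (Bo, white, 19, red, 24), (Bo, white, 19, white, 36), (Bo, white, 36, gold, 10), (Bo, white, 36, gold, 16), (Bo, white, 36, red, 24), (Bo, white, 36, white, 19), (Uma, blue, 38, gold, 3), (Uma, blue, 38, green, 1), (Uma, blue, 38, white, 36), (Uma, gold, 3, blue, 38), (Uma, gold, 3, green, 1), (Uma, gold, 3, white, 36), (Uma, green, 1, blue, 38), (Uma, green, 1, gold, 3), (Uma, green, 1, white, 36), (Uma, white, 36, blue, 38), (Uma, white, 36, gold, 3), (Uma, white, 36, green, 1)}
π[sname, pid2]: project onto (sname, pid2) (23 duplicate(s) eliminated) → {(Bo, 10), (Bo, 16), (Bo, 19), (Bo, 24), (Bo, 36), (Uma, 1), (Uma, 3), (Uma, 36), (Uma, 38)}

{(Bo, 10), (Bo, 16), (Bo, 19), (Bo, 24), (Bo, 36), (Uma, 1), (Uma, 3), (Uma, 36), (Uma, 38)}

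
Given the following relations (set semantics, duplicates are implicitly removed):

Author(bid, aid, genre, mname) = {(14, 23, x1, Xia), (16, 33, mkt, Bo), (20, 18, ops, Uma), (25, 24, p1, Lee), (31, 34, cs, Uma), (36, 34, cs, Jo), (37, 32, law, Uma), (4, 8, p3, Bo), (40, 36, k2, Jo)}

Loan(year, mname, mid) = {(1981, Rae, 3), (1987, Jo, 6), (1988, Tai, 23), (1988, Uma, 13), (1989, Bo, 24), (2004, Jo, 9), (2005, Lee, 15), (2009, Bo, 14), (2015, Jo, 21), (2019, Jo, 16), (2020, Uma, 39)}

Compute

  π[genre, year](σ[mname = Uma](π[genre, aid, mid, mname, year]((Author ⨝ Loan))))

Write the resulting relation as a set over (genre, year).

{(cs, 1988), (cs, 2020), (law, 1988), (law, 2020), (ops, 1988), (ops, 2020)}

Natural join on mname: {(16, 33, mkt, Bo, 1989, 24), (16, 33, mkt, Bo, 2009, 14), (20, 18, ops, Uma, 1988, 13), (20, 18, ops, Uma, 2020, 39), (25, 24, p1, Lee, 2005, 15), (31, 34, cs, Uma, 1988, 13), (31, 34, cs, Uma, 2020, 39), (36, 34, cs, Jo, 1987, 6), (36, 34, cs, Jo, 2004, 9), (36, 34, cs, Jo, 2015, 21), (36, 34, cs, Jo, 2019, 16), (37, 32, law, Uma, 1988, 13), (37, 32, law, Uma, 2020, 39), (4, 8, p3, Bo, 1989, 24), (4, 8, p3, Bo, 2009, 14), (40, 36, k2, Jo, 1987, 6), (40, 36, k2, Jo, 2004, 9), (40, 36, k2, Jo, 2015, 21), (40, 36, k2, Jo, 2019, 16)}
π[genre, aid, mid, mname, year]: project onto (genre, aid, mid, mname, year) → {(cs, 34, 13, Uma, 1988), (cs, 34, 16, Jo, 2019), (cs, 34, 21, Jo, 2015), (cs, 34, 39, Uma, 2020), (cs, 34, 6, Jo, 1987), (cs, 34, 9, Jo, 2004), (k2, 36, 16, Jo, 2019), (k2, 36, 21, Jo, 2015), (k2, 36, 6, Jo, 1987), (k2, 36, 9, Jo, 2004), (law, 32, 13, Uma, 1988), (law, 32, 39, Uma, 2020), (mkt, 33, 14, Bo, 2009), (mkt, 33, 24, Bo, 1989), (ops, 18, 13, Uma, 1988), (ops, 18, 39, Uma, 2020), (p1, 24, 15, Lee, 2005), (p3, 8, 14, Bo, 2009), (p3, 8, 24, Bo, 1989)}
Selection mname = Uma: {(cs, 34, 13, Uma, 1988), (cs, 34, 39, Uma, 2020), (law, 32, 13, Uma, 1988), (law, 32, 39, Uma, 2020), (ops, 18, 13, Uma, 1988), (ops, 18, 39, Uma, 2020)}
π[genre, year]: project onto (genre, year) → {(cs, 1988), (cs, 2020), (law, 1988), (law, 2020), (ops, 1988), (ops, 2020)}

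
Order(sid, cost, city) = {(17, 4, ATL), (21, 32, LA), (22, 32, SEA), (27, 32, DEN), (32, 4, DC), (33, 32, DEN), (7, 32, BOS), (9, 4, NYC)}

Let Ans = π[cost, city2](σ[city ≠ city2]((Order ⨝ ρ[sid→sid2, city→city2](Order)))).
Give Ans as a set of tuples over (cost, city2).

{(32, BOS), (32, DEN), (32, LA), (32, SEA), (4, ATL), (4, DC), (4, NYC)}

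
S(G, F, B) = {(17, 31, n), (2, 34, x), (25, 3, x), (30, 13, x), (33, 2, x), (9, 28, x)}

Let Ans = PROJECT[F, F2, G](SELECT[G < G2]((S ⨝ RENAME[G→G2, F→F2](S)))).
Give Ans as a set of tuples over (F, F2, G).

{(13, 2, 30), (28, 13, 9), (28, 2, 9), (28, 3, 9), (3, 13, 25), (3, 2, 25), (34, 13, 2), (34, 2, 2), (34, 28, 2), (34, 3, 2)}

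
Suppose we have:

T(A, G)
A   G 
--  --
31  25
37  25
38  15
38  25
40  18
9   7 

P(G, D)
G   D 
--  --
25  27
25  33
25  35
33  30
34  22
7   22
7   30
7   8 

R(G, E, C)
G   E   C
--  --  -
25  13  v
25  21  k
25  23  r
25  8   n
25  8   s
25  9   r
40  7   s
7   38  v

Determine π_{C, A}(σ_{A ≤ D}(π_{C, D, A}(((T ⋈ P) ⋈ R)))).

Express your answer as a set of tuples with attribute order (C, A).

T ⋈ P (natural join on G): {(31, 25, 27), (31, 25, 33), (31, 25, 35), (37, 25, 27), (37, 25, 33), (37, 25, 35), (38, 25, 27), (38, 25, 33), (38, 25, 35), (9, 7, 22), (9, 7, 30), (9, 7, 8)}
(T ⋈ P) ⋈ R (natural join on G): {(31, 25, 27, 13, v), (31, 25, 27, 21, k), (31, 25, 27, 23, r), (31, 25, 27, 8, n), (31, 25, 27, 8, s), (31, 25, 27, 9, r), (31, 25, 33, 13, v), (31, 25, 33, 21, k), (31, 25, 33, 23, r), (31, 25, 33, 8, n), (31, 25, 33, 8, s), (31, 25, 33, 9, r), (31, 25, 35, 13, v), (31, 25, 35, 21, k), (31, 25, 35, 23, r), (31, 25, 35, 8, n), (31, 25, 35, 8, s), (31, 25, 35, 9, r), (37, 25, 27, 13, v), (37, 25, 27, 21, k), (37, 25, 27, 23, r), (37, 25, 27, 8, n), (37, 25, 27, 8, s), (37, 25, 27, 9, r), (37, 25, 33, 13, v), (37, 25, 33, 21, k), (37, 25, 33, 23, r), (37, 25, 33, 8, n), (37, 25, 33, 8, s), (37, 25, 33, 9, r), (37, 25, 35, 13, v), (37, 25, 35, 21, k), (37, 25, 35, 23, r), (37, 25, 35, 8, n), (37, 25, 35, 8, s), (37, 25, 35, 9, r), (38, 25, 27, 13, v), (38, 25, 27, 21, k), (38, 25, 27, 23, r), (38, 25, 27, 8, n), (38, 25, 27, 8, s), (38, 25, 27, 9, r), (38, 25, 33, 13, v), (38, 25, 33, 21, k), (38, 25, 33, 23, r), (38, 25, 33, 8, n), (38, 25, 33, 8, s), (38, 25, 33, 9, r), (38, 25, 35, 13, v), (38, 25, 35, 21, k), (38, 25, 35, 23, r), (38, 25, 35, 8, n), (38, 25, 35, 8, s), (38, 25, 35, 9, r), (9, 7, 22, 38, v), (9, 7, 30, 38, v), (9, 7, 8, 38, v)}
π_{C, D, A} gives {(k, 27, 31), (k, 27, 37), (k, 27, 38), (k, 33, 31), (k, 33, 37), (k, 33, 38), (k, 35, 31), (k, 35, 37), (k, 35, 38), (n, 27, 31), (n, 27, 37), (n, 27, 38), (n, 33, 31), (n, 33, 37), (n, 33, 38), (n, 35, 31), (n, 35, 37), (n, 35, 38), (r, 27, 31), (r, 27, 37), (r, 27, 38), (r, 33, 31), (r, 33, 37), (r, 33, 38), (r, 35, 31), (r, 35, 37), (r, 35, 38), (s, 27, 31), (s, 27, 37), (s, 27, 38), (s, 33, 31), (s, 33, 37), (s, 33, 38), (s, 35, 31), (s, 35, 37), (s, 35, 38), (v, 22, 9), (v, 27, 31), (v, 27, 37), (v, 27, 38), (v, 30, 9), (v, 33, 31), (v, 33, 37), (v, 33, 38), (v, 35, 31), (v, 35, 37), (v, 35, 38), (v, 8, 9)} (9 duplicate(s) eliminated).
σ[A ≤ D]: keep tuples satisfying A ≤ D → {(k, 33, 31), (k, 35, 31), (n, 33, 31), (n, 35, 31), (r, 33, 31), (r, 35, 31), (s, 33, 31), (s, 35, 31), (v, 22, 9), (v, 30, 9), (v, 33, 31), (v, 35, 31)}
π_{C, A} gives {(k, 31), (n, 31), (r, 31), (s, 31), (v, 31), (v, 9)} (6 duplicate(s) eliminated).

{(k, 31), (n, 31), (r, 31), (s, 31), (v, 31), (v, 9)}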